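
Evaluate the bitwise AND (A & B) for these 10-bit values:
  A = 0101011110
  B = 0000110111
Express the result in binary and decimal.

Apply & to each column (1 only where both bits are 1):
  0101011110
& 0000110111
------------
  0000010110

Answer: 0000010110 (22)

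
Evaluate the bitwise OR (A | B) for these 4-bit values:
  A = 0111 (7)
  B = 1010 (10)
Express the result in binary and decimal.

Apply | to each column (1 where either bit is 1):
  0111
| 1010
------
  1111

Answer: 1111 (15)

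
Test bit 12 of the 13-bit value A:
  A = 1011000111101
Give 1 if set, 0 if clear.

Bit 12 is the 13th from the right.
  1011000111101
  ^
That bit is 1.

Answer: 1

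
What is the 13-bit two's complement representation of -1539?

1. Binary of +1539:  0011000000011
2. Invert bits:     1100111111100
3. Add 1:           1100111111101

Answer: 1100111111101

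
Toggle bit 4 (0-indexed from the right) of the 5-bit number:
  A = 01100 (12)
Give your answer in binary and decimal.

Mask = 1 << 4 = 10000
Bit 4 of A is 0; XOR with the mask flips it to 1.
  01100
^ 10000
-------
  11100

Answer: 11100 (28)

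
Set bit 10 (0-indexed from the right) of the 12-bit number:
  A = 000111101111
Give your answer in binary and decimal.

Mask = 1 << 10 = 010000000000
Bit 10 of A is 0, so OR-ing with the mask flips it to 1.
  000111101111
| 010000000000
--------------
  010111101111

Answer: 010111101111 (1519)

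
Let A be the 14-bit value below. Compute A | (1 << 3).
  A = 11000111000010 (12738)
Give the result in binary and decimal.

Mask = 1 << 3 = 00000000001000
Bit 3 of A is 0, so OR-ing with the mask flips it to 1.
  11000111000010
| 00000000001000
----------------
  11000111001010

Answer: 11000111001010 (12746)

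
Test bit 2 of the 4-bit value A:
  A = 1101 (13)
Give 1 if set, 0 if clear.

Bit 2 is the 3rd from the right.
  1101
   ^
That bit is 1.

Answer: 1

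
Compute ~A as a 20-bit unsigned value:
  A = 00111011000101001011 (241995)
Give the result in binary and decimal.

Flip each bit (0->1, 1->0):
  00111011000101001011
  11000100111010110100

Answer: 11000100111010110100 (806580)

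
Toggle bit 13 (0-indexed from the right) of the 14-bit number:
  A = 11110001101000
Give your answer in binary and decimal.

Mask = 1 << 13 = 10000000000000
Bit 13 of A is 1; XOR with the mask flips it to 0.
  11110001101000
^ 10000000000000
----------------
  01110001101000

Answer: 01110001101000 (7272)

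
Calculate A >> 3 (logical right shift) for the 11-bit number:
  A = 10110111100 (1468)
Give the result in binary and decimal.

Logical shift right by 3: drop the bottom 3 bit(s), prepend 3 zero(s) on the left.
  10110111100  ->  keep [10110111], discard [100], prepend 000
= 00010110111

Answer: 00010110111 (183)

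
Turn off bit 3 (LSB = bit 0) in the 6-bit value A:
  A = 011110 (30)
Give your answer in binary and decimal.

Mask = ~(1 << 3) = 110111
Bit 3 of A is 1, so AND-ing with the mask clears it to 0.
  011110
& 110111
--------
  010110

Answer: 010110 (22)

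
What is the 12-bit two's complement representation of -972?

1. Binary of +972:  001111001100
2. Invert bits:     110000110011
3. Add 1:           110000110100

Answer: 110000110100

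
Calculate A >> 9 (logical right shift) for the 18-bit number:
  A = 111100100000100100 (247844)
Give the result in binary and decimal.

Logical shift right by 9: drop the bottom 9 bit(s), prepend 9 zero(s) on the left.
  111100100000100100  ->  keep [111100100], discard [000100100], prepend 000000000
= 000000000111100100

Answer: 000000000111100100 (484)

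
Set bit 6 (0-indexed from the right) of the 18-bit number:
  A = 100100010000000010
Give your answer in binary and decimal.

Mask = 1 << 6 = 000000000001000000
Bit 6 of A is 0, so OR-ing with the mask flips it to 1.
  100100010000000010
| 000000000001000000
--------------------
  100100010001000010

Answer: 100100010001000010 (148546)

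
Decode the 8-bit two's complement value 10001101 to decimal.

MSB is 1, so the value is negative. Find the magnitude:
1. Invert bits:  01110010
2. Add 1:        01110011  = 115
3. Apply sign:   -115

Answer: -115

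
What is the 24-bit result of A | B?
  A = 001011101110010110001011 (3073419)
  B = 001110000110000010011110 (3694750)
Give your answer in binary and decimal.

Apply | to each column (1 where either bit is 1):
  001011101110010110001011
| 001110000110000010011110
--------------------------
  001111101110010110011111

Answer: 001111101110010110011111 (4122015)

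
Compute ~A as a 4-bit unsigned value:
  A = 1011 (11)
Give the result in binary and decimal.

Flip each bit (0->1, 1->0):
  1011
  0100

Answer: 0100 (4)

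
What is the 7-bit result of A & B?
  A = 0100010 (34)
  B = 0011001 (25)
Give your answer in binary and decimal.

Apply & to each column (1 only where both bits are 1):
  0100010
& 0011001
---------
  0000000

Answer: 0000000 (0)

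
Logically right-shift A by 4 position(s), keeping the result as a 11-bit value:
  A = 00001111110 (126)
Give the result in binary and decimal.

Logical shift right by 4: drop the bottom 4 bit(s), prepend 4 zero(s) on the left.
  00001111110  ->  keep [0000111], discard [1110], prepend 0000
= 00000000111

Answer: 00000000111 (7)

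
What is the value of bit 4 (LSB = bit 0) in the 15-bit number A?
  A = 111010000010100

Bit 4 is the 5th from the right.
  111010000010100
            ^
That bit is 1.

Answer: 1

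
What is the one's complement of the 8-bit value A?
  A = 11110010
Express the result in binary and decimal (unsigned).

Flip each bit (0->1, 1->0):
  11110010
  00001101

Answer: 00001101 (13)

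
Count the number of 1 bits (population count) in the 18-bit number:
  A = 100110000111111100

100110000111111100
1-bits at positions (from bit 0 = LSB): 2, 3, 4, 5, 6, 7, 8, 13, 14, 17
Count = 10

Answer: 10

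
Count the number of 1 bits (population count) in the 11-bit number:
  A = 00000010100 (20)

00000010100
1-bits at positions (from bit 0 = LSB): 2, 4
Count = 2

Answer: 2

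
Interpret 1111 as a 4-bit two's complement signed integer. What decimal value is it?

MSB is 1, so the value is negative. Find the magnitude:
1. Invert bits:  0000
2. Add 1:        0001  = 1
3. Apply sign:   -1

Answer: -1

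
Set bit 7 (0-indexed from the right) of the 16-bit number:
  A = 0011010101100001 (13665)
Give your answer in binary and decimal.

Mask = 1 << 7 = 0000000010000000
Bit 7 of A is 0, so OR-ing with the mask flips it to 1.
  0011010101100001
| 0000000010000000
------------------
  0011010111100001

Answer: 0011010111100001 (13793)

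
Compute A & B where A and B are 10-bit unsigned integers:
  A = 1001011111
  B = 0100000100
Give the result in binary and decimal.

Apply & to each column (1 only where both bits are 1):
  1001011111
& 0100000100
------------
  0000000100

Answer: 0000000100 (4)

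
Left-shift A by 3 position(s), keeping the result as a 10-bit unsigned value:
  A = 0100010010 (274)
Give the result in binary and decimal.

Shift left by 3: drop the top 3 bit(s), append 3 zero(s) on the right.
  0100010010  ->  discard [010], keep [0010010], append 000
= 0010010000

Answer: 0010010000 (144)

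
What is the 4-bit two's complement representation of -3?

1. Binary of +3:  0011
2. Invert bits:     1100
3. Add 1:           1101

Answer: 1101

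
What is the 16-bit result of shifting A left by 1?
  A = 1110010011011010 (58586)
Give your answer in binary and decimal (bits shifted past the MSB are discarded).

Shift left by 1: drop the top 1 bit(s), append 1 zero(s) on the right.
  1110010011011010  ->  discard [1], keep [110010011011010], append 0
= 1100100110110100

Answer: 1100100110110100 (51636)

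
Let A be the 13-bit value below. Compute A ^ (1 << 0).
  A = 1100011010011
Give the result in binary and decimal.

Mask = 1 << 0 = 0000000000001
Bit 0 of A is 1; XOR with the mask flips it to 0.
  1100011010011
^ 0000000000001
---------------
  1100011010010

Answer: 1100011010010 (6354)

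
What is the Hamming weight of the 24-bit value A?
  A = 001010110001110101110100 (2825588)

001010110001110101110100
1-bits at positions (from bit 0 = LSB): 2, 4, 5, 6, 8, 10, 11, 12, 16, 17, 19, 21
Count = 12

Answer: 12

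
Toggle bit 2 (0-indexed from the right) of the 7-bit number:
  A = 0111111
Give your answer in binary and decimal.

Mask = 1 << 2 = 0000100
Bit 2 of A is 1; XOR with the mask flips it to 0.
  0111111
^ 0000100
---------
  0111011

Answer: 0111011 (59)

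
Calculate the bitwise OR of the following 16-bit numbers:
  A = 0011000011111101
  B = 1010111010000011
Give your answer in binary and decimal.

Apply | to each column (1 where either bit is 1):
  0011000011111101
| 1010111010000011
------------------
  1011111011111111

Answer: 1011111011111111 (48895)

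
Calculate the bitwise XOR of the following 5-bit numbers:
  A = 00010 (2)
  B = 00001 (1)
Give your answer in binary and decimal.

Apply ^ to each column (1 where bits differ):
  00010
^ 00001
-------
  00011

Answer: 00011 (3)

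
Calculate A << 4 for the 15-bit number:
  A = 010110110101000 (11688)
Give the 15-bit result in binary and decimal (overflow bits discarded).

Shift left by 4: drop the top 4 bit(s), append 4 zero(s) on the right.
  010110110101000  ->  discard [0101], keep [10110101000], append 0000
= 101101010000000

Answer: 101101010000000 (23168)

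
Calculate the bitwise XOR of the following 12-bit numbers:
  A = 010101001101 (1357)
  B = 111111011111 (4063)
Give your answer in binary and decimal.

Apply ^ to each column (1 where bits differ):
  010101001101
^ 111111011111
--------------
  101010010010

Answer: 101010010010 (2706)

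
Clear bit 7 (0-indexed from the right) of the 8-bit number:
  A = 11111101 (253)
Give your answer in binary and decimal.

Mask = ~(1 << 7) = 01111111
Bit 7 of A is 1, so AND-ing with the mask clears it to 0.
  11111101
& 01111111
----------
  01111101

Answer: 01111101 (125)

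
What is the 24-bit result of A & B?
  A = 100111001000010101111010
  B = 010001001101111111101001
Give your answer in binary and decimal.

Apply & to each column (1 only where both bits are 1):
  100111001000010101111010
& 010001001101111111101001
--------------------------
  000001001000010101101000

Answer: 000001001000010101101000 (296296)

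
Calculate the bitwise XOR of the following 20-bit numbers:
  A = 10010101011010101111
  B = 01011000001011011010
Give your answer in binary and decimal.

Apply ^ to each column (1 where bits differ):
  10010101011010101111
^ 01011000001011011010
----------------------
  11001101010001110101

Answer: 11001101010001110101 (840821)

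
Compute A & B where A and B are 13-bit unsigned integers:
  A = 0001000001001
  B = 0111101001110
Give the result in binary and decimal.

Apply & to each column (1 only where both bits are 1):
  0001000001001
& 0111101001110
---------------
  0001000001000

Answer: 0001000001000 (520)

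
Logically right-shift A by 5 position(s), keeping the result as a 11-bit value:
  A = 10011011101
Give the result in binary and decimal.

Logical shift right by 5: drop the bottom 5 bit(s), prepend 5 zero(s) on the left.
  10011011101  ->  keep [100110], discard [11101], prepend 00000
= 00000100110

Answer: 00000100110 (38)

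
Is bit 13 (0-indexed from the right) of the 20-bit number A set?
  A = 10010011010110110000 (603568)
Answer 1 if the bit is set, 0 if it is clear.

Bit 13 is the 14th from the right.
  10010011010110110000
        ^
That bit is 1.

Answer: 1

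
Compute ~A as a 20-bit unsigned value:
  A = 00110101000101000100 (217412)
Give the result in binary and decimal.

Flip each bit (0->1, 1->0):
  00110101000101000100
  11001010111010111011

Answer: 11001010111010111011 (831163)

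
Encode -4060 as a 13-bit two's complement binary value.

1. Binary of +4060:  0111111011100
2. Invert bits:     1000000100011
3. Add 1:           1000000100100

Answer: 1000000100100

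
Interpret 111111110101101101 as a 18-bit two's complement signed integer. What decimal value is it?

MSB is 1, so the value is negative. Find the magnitude:
1. Invert bits:  000000001010010010
2. Add 1:        000000001010010011  = 659
3. Apply sign:   -659

Answer: -659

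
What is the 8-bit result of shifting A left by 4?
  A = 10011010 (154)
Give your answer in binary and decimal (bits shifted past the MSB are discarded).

Shift left by 4: drop the top 4 bit(s), append 4 zero(s) on the right.
  10011010  ->  discard [1001], keep [1010], append 0000
= 10100000

Answer: 10100000 (160)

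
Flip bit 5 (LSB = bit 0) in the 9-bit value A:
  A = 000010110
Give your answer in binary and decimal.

Mask = 1 << 5 = 000100000
Bit 5 of A is 0; XOR with the mask flips it to 1.
  000010110
^ 000100000
-----------
  000110110

Answer: 000110110 (54)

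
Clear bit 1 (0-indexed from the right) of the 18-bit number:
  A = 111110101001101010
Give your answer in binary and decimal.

Mask = ~(1 << 1) = 111111111111111101
Bit 1 of A is 1, so AND-ing with the mask clears it to 0.
  111110101001101010
& 111111111111111101
--------------------
  111110101001101000

Answer: 111110101001101000 (256616)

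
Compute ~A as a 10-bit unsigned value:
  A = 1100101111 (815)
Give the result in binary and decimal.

Flip each bit (0->1, 1->0):
  1100101111
  0011010000

Answer: 0011010000 (208)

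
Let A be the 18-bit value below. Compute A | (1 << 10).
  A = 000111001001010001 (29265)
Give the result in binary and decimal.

Mask = 1 << 10 = 000000010000000000
Bit 10 of A is 0, so OR-ing with the mask flips it to 1.
  000111001001010001
| 000000010000000000
--------------------
  000111011001010001

Answer: 000111011001010001 (30289)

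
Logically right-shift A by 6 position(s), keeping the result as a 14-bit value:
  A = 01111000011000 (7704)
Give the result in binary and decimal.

Logical shift right by 6: drop the bottom 6 bit(s), prepend 6 zero(s) on the left.
  01111000011000  ->  keep [01111000], discard [011000], prepend 000000
= 00000001111000

Answer: 00000001111000 (120)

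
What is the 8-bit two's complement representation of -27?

1. Binary of +27:  00011011
2. Invert bits:     11100100
3. Add 1:           11100101

Answer: 11100101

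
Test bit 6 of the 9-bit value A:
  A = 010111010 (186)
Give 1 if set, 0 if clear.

Bit 6 is the 7th from the right.
  010111010
    ^
That bit is 0.

Answer: 0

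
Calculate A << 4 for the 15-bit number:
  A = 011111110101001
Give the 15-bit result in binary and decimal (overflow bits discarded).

Shift left by 4: drop the top 4 bit(s), append 4 zero(s) on the right.
  011111110101001  ->  discard [0111], keep [11110101001], append 0000
= 111101010010000

Answer: 111101010010000 (31376)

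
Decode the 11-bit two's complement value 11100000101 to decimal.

MSB is 1, so the value is negative. Find the magnitude:
1. Invert bits:  00011111010
2. Add 1:        00011111011  = 251
3. Apply sign:   -251

Answer: -251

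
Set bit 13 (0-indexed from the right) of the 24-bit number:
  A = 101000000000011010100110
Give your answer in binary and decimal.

Mask = 1 << 13 = 000000000010000000000000
Bit 13 of A is 0, so OR-ing with the mask flips it to 1.
  101000000000011010100110
| 000000000010000000000000
--------------------------
  101000000010011010100110

Answer: 101000000010011010100110 (10495654)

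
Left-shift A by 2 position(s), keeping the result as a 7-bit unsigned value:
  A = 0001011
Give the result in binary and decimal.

Shift left by 2: drop the top 2 bit(s), append 2 zero(s) on the right.
  0001011  ->  discard [00], keep [01011], append 00
= 0101100

Answer: 0101100 (44)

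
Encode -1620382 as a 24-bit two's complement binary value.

1. Binary of +1620382:  000110001011100110011110
2. Invert bits:     111001110100011001100001
3. Add 1:           111001110100011001100010

Answer: 111001110100011001100010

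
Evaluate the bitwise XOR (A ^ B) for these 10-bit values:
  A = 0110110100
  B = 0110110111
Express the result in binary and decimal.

Apply ^ to each column (1 where bits differ):
  0110110100
^ 0110110111
------------
  0000000011

Answer: 0000000011 (3)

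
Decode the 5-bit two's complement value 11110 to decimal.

MSB is 1, so the value is negative. Find the magnitude:
1. Invert bits:  00001
2. Add 1:        00010  = 2
3. Apply sign:   -2

Answer: -2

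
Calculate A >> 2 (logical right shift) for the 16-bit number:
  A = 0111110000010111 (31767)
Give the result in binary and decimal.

Logical shift right by 2: drop the bottom 2 bit(s), prepend 2 zero(s) on the left.
  0111110000010111  ->  keep [01111100000101], discard [11], prepend 00
= 0001111100000101

Answer: 0001111100000101 (7941)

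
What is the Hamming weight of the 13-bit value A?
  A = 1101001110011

1101001110011
1-bits at positions (from bit 0 = LSB): 0, 1, 4, 5, 6, 9, 11, 12
Count = 8

Answer: 8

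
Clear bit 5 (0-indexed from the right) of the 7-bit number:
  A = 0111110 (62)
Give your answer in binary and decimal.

Mask = ~(1 << 5) = 1011111
Bit 5 of A is 1, so AND-ing with the mask clears it to 0.
  0111110
& 1011111
---------
  0011110

Answer: 0011110 (30)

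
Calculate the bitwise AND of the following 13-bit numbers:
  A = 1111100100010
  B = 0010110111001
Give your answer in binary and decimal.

Apply & to each column (1 only where both bits are 1):
  1111100100010
& 0010110111001
---------------
  0010100100000

Answer: 0010100100000 (1312)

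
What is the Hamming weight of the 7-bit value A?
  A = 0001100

0001100
1-bits at positions (from bit 0 = LSB): 2, 3
Count = 2

Answer: 2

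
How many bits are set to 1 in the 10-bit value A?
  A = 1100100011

1100100011
1-bits at positions (from bit 0 = LSB): 0, 1, 5, 8, 9
Count = 5

Answer: 5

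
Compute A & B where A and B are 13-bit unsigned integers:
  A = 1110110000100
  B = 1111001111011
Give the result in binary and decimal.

Apply & to each column (1 only where both bits are 1):
  1110110000100
& 1111001111011
---------------
  1110000000000

Answer: 1110000000000 (7168)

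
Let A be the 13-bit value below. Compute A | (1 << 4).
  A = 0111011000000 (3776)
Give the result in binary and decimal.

Mask = 1 << 4 = 0000000010000
Bit 4 of A is 0, so OR-ing with the mask flips it to 1.
  0111011000000
| 0000000010000
---------------
  0111011010000

Answer: 0111011010000 (3792)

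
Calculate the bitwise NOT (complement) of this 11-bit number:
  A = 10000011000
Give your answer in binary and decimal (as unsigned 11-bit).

Flip each bit (0->1, 1->0):
  10000011000
  01111100111

Answer: 01111100111 (999)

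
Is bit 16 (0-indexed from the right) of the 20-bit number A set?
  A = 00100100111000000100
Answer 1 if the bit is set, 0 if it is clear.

Bit 16 is the 17th from the right.
  00100100111000000100
     ^
That bit is 0.

Answer: 0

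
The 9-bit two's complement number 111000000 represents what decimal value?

MSB is 1, so the value is negative. Find the magnitude:
1. Invert bits:  000111111
2. Add 1:        001000000  = 64
3. Apply sign:   -64

Answer: -64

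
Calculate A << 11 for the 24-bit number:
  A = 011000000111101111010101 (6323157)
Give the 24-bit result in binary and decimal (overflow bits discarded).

Shift left by 11: drop the top 11 bit(s), append 11 zero(s) on the right.
  011000000111101111010101  ->  discard [01100000011], keep [1101111010101], append 00000000000
= 110111101010100000000000

Answer: 110111101010100000000000 (14592000)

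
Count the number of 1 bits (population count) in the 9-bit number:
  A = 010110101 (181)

010110101
1-bits at positions (from bit 0 = LSB): 0, 2, 4, 5, 7
Count = 5

Answer: 5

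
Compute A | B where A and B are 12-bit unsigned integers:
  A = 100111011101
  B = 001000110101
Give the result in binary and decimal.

Apply | to each column (1 where either bit is 1):
  100111011101
| 001000110101
--------------
  101111111101

Answer: 101111111101 (3069)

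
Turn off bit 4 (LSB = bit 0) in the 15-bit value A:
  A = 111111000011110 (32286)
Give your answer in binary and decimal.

Mask = ~(1 << 4) = 111111111101111
Bit 4 of A is 1, so AND-ing with the mask clears it to 0.
  111111000011110
& 111111111101111
-----------------
  111111000001110

Answer: 111111000001110 (32270)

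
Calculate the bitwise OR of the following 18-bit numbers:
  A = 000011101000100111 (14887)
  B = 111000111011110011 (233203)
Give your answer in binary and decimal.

Apply | to each column (1 where either bit is 1):
  000011101000100111
| 111000111011110011
--------------------
  111011111011110111

Answer: 111011111011110111 (245495)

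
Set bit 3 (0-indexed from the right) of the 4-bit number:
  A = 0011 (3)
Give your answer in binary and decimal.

Mask = 1 << 3 = 1000
Bit 3 of A is 0, so OR-ing with the mask flips it to 1.
  0011
| 1000
------
  1011

Answer: 1011 (11)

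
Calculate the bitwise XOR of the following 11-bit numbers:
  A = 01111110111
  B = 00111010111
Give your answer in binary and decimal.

Apply ^ to each column (1 where bits differ):
  01111110111
^ 00111010111
-------------
  01000100000

Answer: 01000100000 (544)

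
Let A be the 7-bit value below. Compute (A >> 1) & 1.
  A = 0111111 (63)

Bit 1 is the 2nd from the right.
  0111111
       ^
That bit is 1.

Answer: 1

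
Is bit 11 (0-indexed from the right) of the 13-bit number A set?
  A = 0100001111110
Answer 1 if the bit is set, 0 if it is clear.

Bit 11 is the 12th from the right.
  0100001111110
   ^
That bit is 1.

Answer: 1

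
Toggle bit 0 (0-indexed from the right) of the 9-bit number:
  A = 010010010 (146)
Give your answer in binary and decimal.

Mask = 1 << 0 = 000000001
Bit 0 of A is 0; XOR with the mask flips it to 1.
  010010010
^ 000000001
-----------
  010010011

Answer: 010010011 (147)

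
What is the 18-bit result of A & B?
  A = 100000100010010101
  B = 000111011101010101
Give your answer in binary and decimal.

Apply & to each column (1 only where both bits are 1):
  100000100010010101
& 000111011101010101
--------------------
  000000000000010101

Answer: 000000000000010101 (21)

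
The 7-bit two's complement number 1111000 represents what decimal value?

MSB is 1, so the value is negative. Find the magnitude:
1. Invert bits:  0000111
2. Add 1:        0001000  = 8
3. Apply sign:   -8

Answer: -8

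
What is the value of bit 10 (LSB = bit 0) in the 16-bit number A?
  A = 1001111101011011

Bit 10 is the 11th from the right.
  1001111101011011
       ^
That bit is 1.

Answer: 1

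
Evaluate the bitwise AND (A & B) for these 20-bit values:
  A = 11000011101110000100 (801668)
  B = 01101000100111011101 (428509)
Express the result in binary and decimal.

Apply & to each column (1 only where both bits are 1):
  11000011101110000100
& 01101000100111011101
----------------------
  01000000100110000100

Answer: 01000000100110000100 (264580)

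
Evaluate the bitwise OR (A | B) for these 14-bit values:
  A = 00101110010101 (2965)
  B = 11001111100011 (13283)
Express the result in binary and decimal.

Apply | to each column (1 where either bit is 1):
  00101110010101
| 11001111100011
----------------
  11101111110111

Answer: 11101111110111 (15351)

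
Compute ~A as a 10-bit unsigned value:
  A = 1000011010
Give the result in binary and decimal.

Flip each bit (0->1, 1->0):
  1000011010
  0111100101

Answer: 0111100101 (485)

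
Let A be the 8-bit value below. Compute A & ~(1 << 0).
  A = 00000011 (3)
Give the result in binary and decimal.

Mask = ~(1 << 0) = 11111110
Bit 0 of A is 1, so AND-ing with the mask clears it to 0.
  00000011
& 11111110
----------
  00000010

Answer: 00000010 (2)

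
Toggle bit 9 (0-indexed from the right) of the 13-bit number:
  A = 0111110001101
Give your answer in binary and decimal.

Mask = 1 << 9 = 0001000000000
Bit 9 of A is 1; XOR with the mask flips it to 0.
  0111110001101
^ 0001000000000
---------------
  0110110001101

Answer: 0110110001101 (3469)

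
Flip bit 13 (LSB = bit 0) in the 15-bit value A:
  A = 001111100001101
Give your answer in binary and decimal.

Mask = 1 << 13 = 010000000000000
Bit 13 of A is 0; XOR with the mask flips it to 1.
  001111100001101
^ 010000000000000
-----------------
  011111100001101

Answer: 011111100001101 (16141)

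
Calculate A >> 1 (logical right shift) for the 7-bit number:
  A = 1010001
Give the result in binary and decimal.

Logical shift right by 1: drop the bottom 1 bit(s), prepend 1 zero(s) on the left.
  1010001  ->  keep [101000], discard [1], prepend 0
= 0101000

Answer: 0101000 (40)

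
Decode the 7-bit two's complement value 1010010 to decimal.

MSB is 1, so the value is negative. Find the magnitude:
1. Invert bits:  0101101
2. Add 1:        0101110  = 46
3. Apply sign:   -46

Answer: -46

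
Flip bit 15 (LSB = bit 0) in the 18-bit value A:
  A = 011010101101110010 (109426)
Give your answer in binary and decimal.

Mask = 1 << 15 = 001000000000000000
Bit 15 of A is 1; XOR with the mask flips it to 0.
  011010101101110010
^ 001000000000000000
--------------------
  010010101101110010

Answer: 010010101101110010 (76658)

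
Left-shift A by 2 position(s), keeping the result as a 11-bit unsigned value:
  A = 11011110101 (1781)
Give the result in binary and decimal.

Shift left by 2: drop the top 2 bit(s), append 2 zero(s) on the right.
  11011110101  ->  discard [11], keep [011110101], append 00
= 01111010100

Answer: 01111010100 (980)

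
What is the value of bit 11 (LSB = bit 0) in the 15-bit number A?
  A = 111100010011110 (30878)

Bit 11 is the 12th from the right.
  111100010011110
     ^
That bit is 1.

Answer: 1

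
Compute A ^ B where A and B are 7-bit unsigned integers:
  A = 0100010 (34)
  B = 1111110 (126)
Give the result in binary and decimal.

Apply ^ to each column (1 where bits differ):
  0100010
^ 1111110
---------
  1011100

Answer: 1011100 (92)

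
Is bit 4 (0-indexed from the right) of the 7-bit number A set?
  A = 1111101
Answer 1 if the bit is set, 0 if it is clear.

Bit 4 is the 5th from the right.
  1111101
    ^
That bit is 1.

Answer: 1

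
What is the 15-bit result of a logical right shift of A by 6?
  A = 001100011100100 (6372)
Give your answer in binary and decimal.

Logical shift right by 6: drop the bottom 6 bit(s), prepend 6 zero(s) on the left.
  001100011100100  ->  keep [001100011], discard [100100], prepend 000000
= 000000001100011

Answer: 000000001100011 (99)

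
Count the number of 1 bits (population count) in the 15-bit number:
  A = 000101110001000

000101110001000
1-bits at positions (from bit 0 = LSB): 3, 7, 8, 9, 11
Count = 5

Answer: 5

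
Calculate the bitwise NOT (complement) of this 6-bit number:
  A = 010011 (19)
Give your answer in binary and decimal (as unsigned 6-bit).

Flip each bit (0->1, 1->0):
  010011
  101100

Answer: 101100 (44)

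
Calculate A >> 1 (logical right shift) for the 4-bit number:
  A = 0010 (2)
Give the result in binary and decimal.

Logical shift right by 1: drop the bottom 1 bit(s), prepend 1 zero(s) on the left.
  0010  ->  keep [001], discard [0], prepend 0
= 0001

Answer: 0001 (1)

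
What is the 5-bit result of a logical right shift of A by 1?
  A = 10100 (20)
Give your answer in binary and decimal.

Logical shift right by 1: drop the bottom 1 bit(s), prepend 1 zero(s) on the left.
  10100  ->  keep [1010], discard [0], prepend 0
= 01010

Answer: 01010 (10)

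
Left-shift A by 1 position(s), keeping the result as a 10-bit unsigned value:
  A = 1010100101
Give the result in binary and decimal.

Shift left by 1: drop the top 1 bit(s), append 1 zero(s) on the right.
  1010100101  ->  discard [1], keep [010100101], append 0
= 0101001010

Answer: 0101001010 (330)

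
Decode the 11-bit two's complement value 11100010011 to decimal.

MSB is 1, so the value is negative. Find the magnitude:
1. Invert bits:  00011101100
2. Add 1:        00011101101  = 237
3. Apply sign:   -237

Answer: -237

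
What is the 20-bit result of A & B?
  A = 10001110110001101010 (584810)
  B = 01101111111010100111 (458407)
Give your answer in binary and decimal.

Apply & to each column (1 only where both bits are 1):
  10001110110001101010
& 01101111111010100111
----------------------
  00001110110000100010

Answer: 00001110110000100010 (60450)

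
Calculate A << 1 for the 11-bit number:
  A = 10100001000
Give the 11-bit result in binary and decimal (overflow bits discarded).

Shift left by 1: drop the top 1 bit(s), append 1 zero(s) on the right.
  10100001000  ->  discard [1], keep [0100001000], append 0
= 01000010000

Answer: 01000010000 (528)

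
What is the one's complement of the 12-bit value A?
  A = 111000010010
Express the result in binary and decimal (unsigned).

Flip each bit (0->1, 1->0):
  111000010010
  000111101101

Answer: 000111101101 (493)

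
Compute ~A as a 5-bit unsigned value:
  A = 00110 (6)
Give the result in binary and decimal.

Flip each bit (0->1, 1->0):
  00110
  11001

Answer: 11001 (25)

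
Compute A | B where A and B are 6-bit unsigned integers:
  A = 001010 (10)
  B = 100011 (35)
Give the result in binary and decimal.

Apply | to each column (1 where either bit is 1):
  001010
| 100011
--------
  101011

Answer: 101011 (43)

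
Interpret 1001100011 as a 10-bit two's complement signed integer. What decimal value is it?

MSB is 1, so the value is negative. Find the magnitude:
1. Invert bits:  0110011100
2. Add 1:        0110011101  = 413
3. Apply sign:   -413

Answer: -413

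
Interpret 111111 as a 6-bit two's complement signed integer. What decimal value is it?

MSB is 1, so the value is negative. Find the magnitude:
1. Invert bits:  000000
2. Add 1:        000001  = 1
3. Apply sign:   -1

Answer: -1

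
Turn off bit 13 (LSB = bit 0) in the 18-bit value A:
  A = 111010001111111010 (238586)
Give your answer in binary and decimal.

Mask = ~(1 << 13) = 111101111111111111
Bit 13 of A is 1, so AND-ing with the mask clears it to 0.
  111010001111111010
& 111101111111111111
--------------------
  111000001111111010

Answer: 111000001111111010 (230394)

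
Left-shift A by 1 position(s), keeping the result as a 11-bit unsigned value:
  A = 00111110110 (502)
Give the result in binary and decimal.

Shift left by 1: drop the top 1 bit(s), append 1 zero(s) on the right.
  00111110110  ->  discard [0], keep [0111110110], append 0
= 01111101100

Answer: 01111101100 (1004)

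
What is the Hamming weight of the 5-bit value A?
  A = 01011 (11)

01011
1-bits at positions (from bit 0 = LSB): 0, 1, 3
Count = 3

Answer: 3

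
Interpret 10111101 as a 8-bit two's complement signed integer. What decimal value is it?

MSB is 1, so the value is negative. Find the magnitude:
1. Invert bits:  01000010
2. Add 1:        01000011  = 67
3. Apply sign:   -67

Answer: -67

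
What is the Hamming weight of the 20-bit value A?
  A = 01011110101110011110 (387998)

01011110101110011110
1-bits at positions (from bit 0 = LSB): 1, 2, 3, 4, 7, 8, 9, 11, 13, 14, 15, 16, 18
Count = 13

Answer: 13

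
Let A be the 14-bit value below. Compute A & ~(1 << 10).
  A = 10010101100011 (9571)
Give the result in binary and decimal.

Mask = ~(1 << 10) = 11101111111111
Bit 10 of A is 1, so AND-ing with the mask clears it to 0.
  10010101100011
& 11101111111111
----------------
  10000101100011

Answer: 10000101100011 (8547)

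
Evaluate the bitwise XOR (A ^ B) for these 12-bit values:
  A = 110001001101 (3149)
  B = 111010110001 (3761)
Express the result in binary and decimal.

Apply ^ to each column (1 where bits differ):
  110001001101
^ 111010110001
--------------
  001011111100

Answer: 001011111100 (764)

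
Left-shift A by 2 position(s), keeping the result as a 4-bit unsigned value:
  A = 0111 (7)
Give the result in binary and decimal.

Shift left by 2: drop the top 2 bit(s), append 2 zero(s) on the right.
  0111  ->  discard [01], keep [11], append 00
= 1100

Answer: 1100 (12)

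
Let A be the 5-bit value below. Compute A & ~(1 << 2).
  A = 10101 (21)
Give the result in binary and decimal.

Mask = ~(1 << 2) = 11011
Bit 2 of A is 1, so AND-ing with the mask clears it to 0.
  10101
& 11011
-------
  10001

Answer: 10001 (17)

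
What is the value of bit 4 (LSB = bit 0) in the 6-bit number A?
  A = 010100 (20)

Bit 4 is the 5th from the right.
  010100
   ^
That bit is 1.

Answer: 1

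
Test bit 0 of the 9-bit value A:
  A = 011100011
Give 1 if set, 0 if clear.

Bit 0 is the 1st from the right.
  011100011
          ^
That bit is 1.

Answer: 1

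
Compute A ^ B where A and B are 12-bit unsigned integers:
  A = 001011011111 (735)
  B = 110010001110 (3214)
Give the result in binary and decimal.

Apply ^ to each column (1 where bits differ):
  001011011111
^ 110010001110
--------------
  111001010001

Answer: 111001010001 (3665)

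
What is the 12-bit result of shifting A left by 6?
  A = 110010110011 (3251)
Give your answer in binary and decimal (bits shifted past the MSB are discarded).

Shift left by 6: drop the top 6 bit(s), append 6 zero(s) on the right.
  110010110011  ->  discard [110010], keep [110011], append 000000
= 110011000000

Answer: 110011000000 (3264)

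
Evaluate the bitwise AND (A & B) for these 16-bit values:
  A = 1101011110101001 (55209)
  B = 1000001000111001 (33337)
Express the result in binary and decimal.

Apply & to each column (1 only where both bits are 1):
  1101011110101001
& 1000001000111001
------------------
  1000001000101001

Answer: 1000001000101001 (33321)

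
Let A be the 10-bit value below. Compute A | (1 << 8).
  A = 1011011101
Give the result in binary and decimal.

Mask = 1 << 8 = 0100000000
Bit 8 of A is 0, so OR-ing with the mask flips it to 1.
  1011011101
| 0100000000
------------
  1111011101

Answer: 1111011101 (989)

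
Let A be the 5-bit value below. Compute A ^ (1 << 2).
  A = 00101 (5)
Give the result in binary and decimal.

Mask = 1 << 2 = 00100
Bit 2 of A is 1; XOR with the mask flips it to 0.
  00101
^ 00100
-------
  00001

Answer: 00001 (1)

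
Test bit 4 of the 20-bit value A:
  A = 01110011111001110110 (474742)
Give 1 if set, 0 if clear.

Bit 4 is the 5th from the right.
  01110011111001110110
                 ^
That bit is 1.

Answer: 1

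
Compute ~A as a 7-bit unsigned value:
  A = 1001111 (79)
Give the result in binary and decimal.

Flip each bit (0->1, 1->0):
  1001111
  0110000

Answer: 0110000 (48)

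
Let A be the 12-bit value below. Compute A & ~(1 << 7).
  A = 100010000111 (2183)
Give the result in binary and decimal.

Mask = ~(1 << 7) = 111101111111
Bit 7 of A is 1, so AND-ing with the mask clears it to 0.
  100010000111
& 111101111111
--------------
  100000000111

Answer: 100000000111 (2055)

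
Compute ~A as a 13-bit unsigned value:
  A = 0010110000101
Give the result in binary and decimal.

Flip each bit (0->1, 1->0):
  0010110000101
  1101001111010

Answer: 1101001111010 (6778)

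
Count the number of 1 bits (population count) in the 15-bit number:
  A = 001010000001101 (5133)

001010000001101
1-bits at positions (from bit 0 = LSB): 0, 2, 3, 10, 12
Count = 5

Answer: 5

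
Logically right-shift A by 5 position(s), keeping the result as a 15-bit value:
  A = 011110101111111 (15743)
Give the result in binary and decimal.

Logical shift right by 5: drop the bottom 5 bit(s), prepend 5 zero(s) on the left.
  011110101111111  ->  keep [0111101011], discard [11111], prepend 00000
= 000000111101011

Answer: 000000111101011 (491)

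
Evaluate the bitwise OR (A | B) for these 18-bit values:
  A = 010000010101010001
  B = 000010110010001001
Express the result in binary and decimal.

Apply | to each column (1 where either bit is 1):
  010000010101010001
| 000010110010001001
--------------------
  010010110111011001

Answer: 010010110111011001 (77273)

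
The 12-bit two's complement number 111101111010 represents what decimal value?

MSB is 1, so the value is negative. Find the magnitude:
1. Invert bits:  000010000101
2. Add 1:        000010000110  = 134
3. Apply sign:   -134

Answer: -134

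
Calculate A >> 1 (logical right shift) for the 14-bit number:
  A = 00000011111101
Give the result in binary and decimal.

Logical shift right by 1: drop the bottom 1 bit(s), prepend 1 zero(s) on the left.
  00000011111101  ->  keep [0000001111110], discard [1], prepend 0
= 00000001111110

Answer: 00000001111110 (126)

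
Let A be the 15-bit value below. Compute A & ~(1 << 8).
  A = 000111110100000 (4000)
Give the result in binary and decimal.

Mask = ~(1 << 8) = 111111011111111
Bit 8 of A is 1, so AND-ing with the mask clears it to 0.
  000111110100000
& 111111011111111
-----------------
  000111010100000

Answer: 000111010100000 (3744)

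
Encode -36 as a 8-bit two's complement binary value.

1. Binary of +36:  00100100
2. Invert bits:     11011011
3. Add 1:           11011100

Answer: 11011100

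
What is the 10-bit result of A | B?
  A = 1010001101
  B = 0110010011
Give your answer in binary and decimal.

Apply | to each column (1 where either bit is 1):
  1010001101
| 0110010011
------------
  1110011111

Answer: 1110011111 (927)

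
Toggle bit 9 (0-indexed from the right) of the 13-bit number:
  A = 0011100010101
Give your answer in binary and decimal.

Mask = 1 << 9 = 0001000000000
Bit 9 of A is 1; XOR with the mask flips it to 0.
  0011100010101
^ 0001000000000
---------------
  0010100010101

Answer: 0010100010101 (1301)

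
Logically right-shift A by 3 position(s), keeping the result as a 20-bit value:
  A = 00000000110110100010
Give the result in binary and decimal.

Logical shift right by 3: drop the bottom 3 bit(s), prepend 3 zero(s) on the left.
  00000000110110100010  ->  keep [00000000110110100], discard [010], prepend 000
= 00000000000110110100

Answer: 00000000000110110100 (436)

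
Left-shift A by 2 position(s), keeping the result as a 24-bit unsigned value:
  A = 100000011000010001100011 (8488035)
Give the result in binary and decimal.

Shift left by 2: drop the top 2 bit(s), append 2 zero(s) on the right.
  100000011000010001100011  ->  discard [10], keep [0000011000010001100011], append 00
= 000001100001000110001100

Answer: 000001100001000110001100 (397708)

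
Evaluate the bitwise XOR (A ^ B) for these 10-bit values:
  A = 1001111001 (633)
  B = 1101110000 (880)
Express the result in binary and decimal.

Apply ^ to each column (1 where bits differ):
  1001111001
^ 1101110000
------------
  0100001001

Answer: 0100001001 (265)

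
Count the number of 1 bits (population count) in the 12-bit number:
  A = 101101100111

101101100111
1-bits at positions (from bit 0 = LSB): 0, 1, 2, 5, 6, 8, 9, 11
Count = 8

Answer: 8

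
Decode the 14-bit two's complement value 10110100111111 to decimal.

MSB is 1, so the value is negative. Find the magnitude:
1. Invert bits:  01001011000000
2. Add 1:        01001011000001  = 4801
3. Apply sign:   -4801

Answer: -4801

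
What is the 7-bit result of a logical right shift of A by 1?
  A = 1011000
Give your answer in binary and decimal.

Logical shift right by 1: drop the bottom 1 bit(s), prepend 1 zero(s) on the left.
  1011000  ->  keep [101100], discard [0], prepend 0
= 0101100

Answer: 0101100 (44)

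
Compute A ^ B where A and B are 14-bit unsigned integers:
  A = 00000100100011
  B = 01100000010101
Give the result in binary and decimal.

Apply ^ to each column (1 where bits differ):
  00000100100011
^ 01100000010101
----------------
  01100100110110

Answer: 01100100110110 (6454)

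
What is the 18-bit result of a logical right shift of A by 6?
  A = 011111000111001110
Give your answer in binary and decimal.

Logical shift right by 6: drop the bottom 6 bit(s), prepend 6 zero(s) on the left.
  011111000111001110  ->  keep [011111000111], discard [001110], prepend 000000
= 000000011111000111

Answer: 000000011111000111 (1991)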